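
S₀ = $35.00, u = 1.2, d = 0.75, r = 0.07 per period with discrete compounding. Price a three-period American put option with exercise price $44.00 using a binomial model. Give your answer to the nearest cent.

Risk-neutral probability p = (1 + 0.07 − 0.75)/(1.2 − 0.75) = 0.3200/0.4500 = 0.7111
Terminal stock prices: S_uuu = 60.48, S_uud = 37.8, S_udd = 23.62, S_ddd = 14.77
Terminal payoffs (K − S): max(-16.48, 0) = 0, max(6.2, 0) = 6.2, max(20.38, 0) = 20.38, max(29.23, 0) = 29.23
Node uu (S = 50.4): continuation = 1/1.07·[0.7111·0.0000 + 0.2889·6.2000] = 1.6739; exercise value = 0.0000 ≤ continuation, so V_uu = 1.6739
Node ud (S = 31.5): continuation = 1/1.07·[0.7111·6.2000 + 0.2889·20.3750] = 9.6215; exercise value = 12.5000 > continuation, so V_ud = 12.5000 (exercise)
Node dd (S = 19.69): continuation = 1/1.07·[0.7111·20.3750 + 0.2889·29.2344] = 21.4340; exercise value = 24.3125 > continuation, so V_dd = 24.3125 (exercise)
Node u (S = 42): continuation = 1/1.07·[0.7111·1.6739 + 0.2889·12.5000] = 4.4874; exercise value = 2.0000 ≤ continuation, so V_u = 4.4874
Node d (S = 26.25): continuation = 1/1.07·[0.7111·12.5000 + 0.2889·24.3125] = 14.8715; exercise value = 17.7500 > continuation, so V_d = 17.7500 (exercise)
Node 0 (S = 35): continuation = 1/1.07·[0.7111·4.4874 + 0.2889·17.7500] = 7.7746; exercise value = 9.0000 > continuation, so V_0 = 9.0000 (exercise)

$9.00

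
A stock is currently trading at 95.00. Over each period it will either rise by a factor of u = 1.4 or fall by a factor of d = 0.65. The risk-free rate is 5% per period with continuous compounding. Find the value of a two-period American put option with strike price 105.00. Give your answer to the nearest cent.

Risk-neutral probability p = (e^0.05 − 0.65)/(1.4 − 0.65) = 0.4013/0.7500 = 0.5350
Terminal stock prices: S_uu = 186.2, S_ud = 86.45, S_dd = 40.14
Terminal payoffs (K − S): max(-81.2, 0) = 0, max(18.55, 0) = 18.55, max(64.86, 0) = 64.86
Node u (S = 133): continuation = e^(−0.05)·[0.5350·0.0000 + 0.4650·18.5500] = 8.2046; exercise value = 0.0000 ≤ continuation, so V_u = 8.2046
Node d (S = 61.75): continuation = e^(−0.05)·[0.5350·18.5500 + 0.4650·64.8625] = 38.1291; exercise value = 43.2500 > continuation, so V_d = 43.2500 (exercise)
Node 0 (S = 95): continuation = e^(−0.05)·[0.5350·8.2046 + 0.4650·43.2500] = 23.3048; exercise value = 10.0000 ≤ continuation, so V_0 = 23.3048

23.30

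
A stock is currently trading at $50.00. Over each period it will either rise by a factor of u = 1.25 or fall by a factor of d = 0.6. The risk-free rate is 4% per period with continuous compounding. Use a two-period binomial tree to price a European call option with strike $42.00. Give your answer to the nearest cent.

Risk-neutral probability p = (e^0.04 − 0.6)/(1.25 − 0.6) = 0.4408/0.6500 = 0.6782
Terminal stock prices: S_uu = 78.12, S_ud = 37.5, S_dd = 18
Terminal payoffs (S − K): max(36.12, 0) = 36.12, max(-4.5, 0) = 0, max(-24, 0) = 0
Node u (S = 62.5): V_u = e^(−0.04)·[0.6782·36.1250 + 0.3218·0.0000] = 23.5383
Node d (S = 30): V_d = e^(−0.04)·[0.6782·0.0000 + 0.3218·0.0000] = 0.0000
Node 0 (S = 50): V_0 = e^(−0.04)·[0.6782·23.5383 + 0.3218·0.0000] = 15.3371

$15.34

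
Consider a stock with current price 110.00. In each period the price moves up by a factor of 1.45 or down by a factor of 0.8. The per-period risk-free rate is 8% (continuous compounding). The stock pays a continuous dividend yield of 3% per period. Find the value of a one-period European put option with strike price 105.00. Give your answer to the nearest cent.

Per-period risk-free factor R = e^0.08 = 1.0833; dividend-adjusted growth = e^(0.08−0.03) = 1.0513.
Risk-neutral probability p = (1.0513 − 0.8)/(1.45 − 0.8) = 0.2513/0.6500 = 0.3866
Terminal stock prices: S_u = 159.5, S_d = 88
Terminal payoffs (K − S): max(-54.5, 0) = 0, max(17, 0) = 17
Node 0 (S = 110): V_0 = e^(−0.08)·[0.3866·0.0000 + 0.6134·17.0000] = 9.6265

9.63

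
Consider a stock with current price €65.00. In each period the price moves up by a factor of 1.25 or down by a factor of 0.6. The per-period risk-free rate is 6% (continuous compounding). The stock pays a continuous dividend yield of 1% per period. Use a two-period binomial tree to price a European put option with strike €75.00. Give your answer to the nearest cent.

€14.16

Per-period risk-free factor R = e^0.06 = 1.0618; dividend-adjusted growth = e^(0.06−0.01) = 1.0513.
Risk-neutral probability p = (1.0513 − 0.6)/(1.25 − 0.6) = 0.4513/0.6500 = 0.6943
Terminal stock prices: S_uu = 101.6, S_ud = 48.75, S_dd = 23.4
Terminal payoffs (K − S): max(-26.56, 0) = 0, max(26.25, 0) = 26.25, max(51.6, 0) = 51.6
Node u (S = 81.25): V_u = e^(−0.06)·[0.6943·0.0000 + 0.3057·26.2500] = 7.5582
Node d (S = 39): V_d = e^(−0.06)·[0.6943·26.2500 + 0.3057·51.6000] = 32.0204
Node 0 (S = 65): V_0 = e^(−0.06)·[0.6943·7.5582 + 0.3057·32.0204] = 14.1615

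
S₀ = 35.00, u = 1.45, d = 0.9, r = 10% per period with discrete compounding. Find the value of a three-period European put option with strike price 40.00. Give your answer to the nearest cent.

2.80

Risk-neutral probability p = (1 + 0.1 − 0.9)/(1.45 − 0.9) = 0.2000/0.5500 = 0.3636
Terminal stock prices: S_uuu = 106.7, S_uud = 66.23, S_udd = 41.11, S_ddd = 25.52
Terminal payoffs (K − S): max(-66.7, 0) = 0, max(-26.23, 0) = 0, max(-1.108, 0) = 0, max(14.48, 0) = 14.48
Node uu (S = 73.59): V_uu = 1/1.1·[0.3636·0.0000 + 0.6364·0.0000] = 0.0000
Node ud (S = 45.68): V_ud = 1/1.1·[0.3636·0.0000 + 0.6364·0.0000] = 0.0000
Node dd (S = 28.35): V_dd = 1/1.1·[0.3636·0.0000 + 0.6364·14.4850] = 8.3798
Node u (S = 50.75): V_u = 1/1.1·[0.3636·0.0000 + 0.6364·0.0000] = 0.0000
Node d (S = 31.5): V_d = 1/1.1·[0.3636·0.0000 + 0.6364·8.3798] = 4.8478
Node 0 (S = 35): V_0 = 1/1.1·[0.3636·0.0000 + 0.6364·4.8478] = 2.8045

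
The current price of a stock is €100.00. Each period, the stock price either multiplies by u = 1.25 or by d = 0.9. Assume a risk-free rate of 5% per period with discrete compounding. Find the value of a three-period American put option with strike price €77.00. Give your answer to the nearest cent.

Risk-neutral probability p = (1 + 0.05 − 0.9)/(1.25 − 0.9) = 0.1500/0.3500 = 0.4286
Terminal stock prices: S_uuu = 195.3, S_uud = 140.6, S_udd = 101.2, S_ddd = 72.9
Terminal payoffs (K − S): max(-118.3, 0) = 0, max(-63.62, 0) = 0, max(-24.25, 0) = 0, max(4.1, 0) = 4.1
Node uu (S = 156.2): continuation = 1/1.05·[0.4286·0.0000 + 0.5714·0.0000] = 0.0000; exercise value = 0.0000 ≤ continuation, so V_uu = 0.0000
Node ud (S = 112.5): continuation = 1/1.05·[0.4286·0.0000 + 0.5714·0.0000] = 0.0000; exercise value = 0.0000 ≤ continuation, so V_ud = 0.0000
Node dd (S = 81): continuation = 1/1.05·[0.4286·0.0000 + 0.5714·4.1000] = 2.2313; exercise value = 0.0000 ≤ continuation, so V_dd = 2.2313
Node u (S = 125): continuation = 1/1.05·[0.4286·0.0000 + 0.5714·0.0000] = 0.0000; exercise value = 0.0000 ≤ continuation, so V_u = 0.0000
Node d (S = 90): continuation = 1/1.05·[0.4286·0.0000 + 0.5714·2.2313] = 1.2143; exercise value = 0.0000 ≤ continuation, so V_d = 1.2143
Node 0 (S = 100): continuation = 1/1.05·[0.4286·0.0000 + 0.5714·1.2143] = 0.6608; exercise value = 0.0000 ≤ continuation, so V_0 = 0.6608

€0.66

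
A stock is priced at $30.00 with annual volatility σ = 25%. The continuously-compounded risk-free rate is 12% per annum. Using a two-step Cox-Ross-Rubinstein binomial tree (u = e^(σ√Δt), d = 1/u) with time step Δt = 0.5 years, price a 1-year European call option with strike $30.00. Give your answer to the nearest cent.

CRR parameters: u = e^(σ√Δt) = e^(0.25·√0.5) = 1.1934, d = 1/u = 0.8380
Per-period rate: rΔt = 0.12·0.5 = 0.06, so R = e^0.06 = 1.0618
Risk-neutral probability p = (e^0.06 − 0.8380)/(1.1934 − 0.8380) = 0.2239/0.3554 = 0.6299
Terminal stock prices: S_uu = 42.72, S_ud = 30, S_dd = 21.07
Terminal payoffs (S − K): max(12.72, 0) = 12.72, max(0, 0) = 0, max(-8.934, 0) = 0
Node u (S = 35.8): V_u = e^(−0.06)·[0.6299·12.7236 + 0.3701·0.0000] = 7.5480
Node d (S = 25.14): V_d = e^(−0.06)·[0.6299·0.0000 + 0.3701·0.0000] = 0.0000
Node 0 (S = 30): V_0 = e^(−0.06)·[0.6299·7.5480 + 0.3701·0.0000] = 4.4777

$4.48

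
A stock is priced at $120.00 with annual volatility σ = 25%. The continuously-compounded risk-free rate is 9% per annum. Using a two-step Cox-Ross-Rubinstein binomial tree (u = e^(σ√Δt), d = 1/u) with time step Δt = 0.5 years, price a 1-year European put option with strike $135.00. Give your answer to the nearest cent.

$14.62

CRR parameters: u = e^(σ√Δt) = e^(0.25·√0.5) = 1.1934, d = 1/u = 0.8380
Per-period rate: rΔt = 0.09·0.5 = 0.045, so R = e^0.045 = 1.0460
Risk-neutral probability p = (e^0.045 − 0.8380)/(1.1934 − 0.8380) = 0.2081/0.3554 = 0.5854
Terminal stock prices: S_uu = 170.9, S_ud = 120, S_dd = 84.26
Terminal payoffs (K − S): max(-35.89, 0) = 0, max(15, 0) = 15, max(50.74, 0) = 50.74
Node u (S = 143.2): V_u = e^(−0.045)·[0.5854·0.0000 + 0.4146·15.0000] = 5.9449
Node d (S = 100.6): V_d = e^(−0.045)·[0.5854·15.0000 + 0.4146·50.7374] = 28.5036
Node 0 (S = 120): V_0 = e^(−0.045)·[0.5854·5.9449 + 0.4146·28.5036] = 14.6239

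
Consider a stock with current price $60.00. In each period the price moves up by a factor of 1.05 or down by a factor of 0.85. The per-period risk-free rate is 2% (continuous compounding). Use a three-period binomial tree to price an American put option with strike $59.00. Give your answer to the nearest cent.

$2.11

Risk-neutral probability p = (e^0.02 − 0.85)/(1.05 − 0.85) = 0.1702/0.2000 = 0.8510
Terminal stock prices: S_uuu = 69.46, S_uud = 56.23, S_udd = 45.52, S_ddd = 36.85
Terminal payoffs (K − S): max(-10.46, 0) = 0, max(2.772, 0) = 2.772, max(13.48, 0) = 13.48, max(22.15, 0) = 22.15
Node uu (S = 66.15): continuation = e^(−0.02)·[0.8510·0.0000 + 0.1490·2.7725] = 0.4049; exercise value = 0.0000 ≤ continuation, so V_uu = 0.4049
Node ud (S = 53.55): continuation = e^(−0.02)·[0.8510·2.7725 + 0.1490·13.4825] = 4.2817; exercise value = 5.4500 > continuation, so V_ud = 5.4500 (exercise)
Node dd (S = 43.35): continuation = e^(−0.02)·[0.8510·13.4825 + 0.1490·22.1525] = 14.4817; exercise value = 15.6500 > continuation, so V_dd = 15.6500 (exercise)
Node u (S = 63): continuation = e^(−0.02)·[0.8510·0.4049 + 0.1490·5.4500] = 1.1337; exercise value = 0.0000 ≤ continuation, so V_u = 1.1337
Node d (S = 51): continuation = e^(−0.02)·[0.8510·5.4500 + 0.1490·15.6500] = 6.8317; exercise value = 8.0000 > continuation, so V_d = 8.0000 (exercise)
Node 0 (S = 60): continuation = e^(−0.02)·[0.8510·1.1337 + 0.1490·8.0000] = 2.1140; exercise value = 0.0000 ≤ continuation, so V_0 = 2.1140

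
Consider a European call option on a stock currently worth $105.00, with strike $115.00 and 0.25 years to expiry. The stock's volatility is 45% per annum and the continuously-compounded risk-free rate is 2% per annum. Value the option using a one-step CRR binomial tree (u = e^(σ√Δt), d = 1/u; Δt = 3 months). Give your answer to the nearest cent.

CRR parameters: u = e^(σ√Δt) = e^(0.45·√0.25) = 1.2523, d = 1/u = 0.7985
Per-period rate: rΔt = 0.02·0.25 = 0.005, so R = e^0.005 = 1.0050
Risk-neutral probability p = (e^0.005 − 0.7985)/(1.2523 − 0.7985) = 0.2065/0.4538 = 0.4550
Terminal stock prices: S_u = 131.5, S_d = 83.84
Terminal payoffs (S − K): max(16.49, 0) = 16.49, max(-31.16, 0) = 0
Node 0 (S = 105): V_0 = e^(−0.005)·[0.4550·16.4939 + 0.5450·0.0000] = 7.4678

$7.47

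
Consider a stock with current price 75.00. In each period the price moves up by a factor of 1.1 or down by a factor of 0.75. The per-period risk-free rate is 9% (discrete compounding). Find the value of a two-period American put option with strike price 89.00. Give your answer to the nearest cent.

Risk-neutral probability p = (1 + 0.09 − 0.75)/(1.1 − 0.75) = 0.3400/0.3500 = 0.9714
Terminal stock prices: S_uu = 90.75, S_ud = 61.88, S_dd = 42.19
Terminal payoffs (K − S): max(-1.75, 0) = 0, max(27.12, 0) = 27.12, max(46.81, 0) = 46.81
Node u (S = 82.5): continuation = 1/1.09·[0.9714·0.0000 + 0.0286·27.1250] = 0.7110; exercise value = 6.5000 > continuation, so V_u = 6.5000 (exercise)
Node d (S = 56.25): continuation = 1/1.09·[0.9714·27.1250 + 0.0286·46.8125] = 25.4014; exercise value = 32.7500 > continuation, so V_d = 32.7500 (exercise)
Node 0 (S = 75): continuation = 1/1.09·[0.9714·6.5000 + 0.0286·32.7500] = 6.6514; exercise value = 14.0000 > continuation, so V_0 = 14.0000 (exercise)

14.00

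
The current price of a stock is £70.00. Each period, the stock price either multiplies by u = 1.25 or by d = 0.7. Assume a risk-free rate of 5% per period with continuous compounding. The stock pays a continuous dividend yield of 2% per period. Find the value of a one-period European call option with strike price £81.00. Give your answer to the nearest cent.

Per-period risk-free factor R = e^0.05 = 1.0513; dividend-adjusted growth = e^(0.05−0.02) = 1.0305.
Risk-neutral probability p = (1.0305 − 0.7)/(1.25 − 0.7) = 0.3305/0.5500 = 0.6008
Terminal stock prices: S_u = 87.5, S_d = 49
Terminal payoffs (S − K): max(6.5, 0) = 6.5, max(-32, 0) = 0
Node 0 (S = 70): V_0 = e^(−0.05)·[0.6008·6.5000 + 0.3992·0.0000] = 3.7149

£3.71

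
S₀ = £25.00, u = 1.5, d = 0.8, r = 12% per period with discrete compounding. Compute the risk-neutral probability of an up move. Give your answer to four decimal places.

Risk-neutral probability p = (1 + 0.12 − 0.8)/(1.5 − 0.8) = 0.3200/0.7000 = 0.4571

p = 0.4571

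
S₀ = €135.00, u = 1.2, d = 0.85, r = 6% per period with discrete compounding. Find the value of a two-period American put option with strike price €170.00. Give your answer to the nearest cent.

Risk-neutral probability p = (1 + 0.06 − 0.85)/(1.2 − 0.85) = 0.2100/0.3500 = 0.6000
Terminal stock prices: S_uu = 194.4, S_ud = 137.7, S_dd = 97.54
Terminal payoffs (K − S): max(-24.4, 0) = 0, max(32.3, 0) = 32.3, max(72.46, 0) = 72.46
Node u (S = 162): continuation = 1/1.06·[0.6000·0.0000 + 0.4000·32.3000] = 12.1887; exercise value = 8.0000 ≤ continuation, so V_u = 12.1887
Node d (S = 114.8): continuation = 1/1.06·[0.6000·32.3000 + 0.4000·72.4625] = 45.6274; exercise value = 55.2500 > continuation, so V_d = 55.2500 (exercise)
Node 0 (S = 135): continuation = 1/1.06·[0.6000·12.1887 + 0.4000·55.2500] = 27.7483; exercise value = 35.0000 > continuation, so V_0 = 35.0000 (exercise)

€35.00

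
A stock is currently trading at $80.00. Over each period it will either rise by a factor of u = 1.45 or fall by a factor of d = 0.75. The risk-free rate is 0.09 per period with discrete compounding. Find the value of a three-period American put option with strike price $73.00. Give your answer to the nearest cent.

Risk-neutral probability p = (1 + 0.09 − 0.75)/(1.45 − 0.75) = 0.3400/0.7000 = 0.4857
Terminal stock prices: S_uuu = 243.9, S_uud = 126.1, S_udd = 65.25, S_ddd = 33.75
Terminal payoffs (K − S): max(-170.9, 0) = 0, max(-53.15, 0) = 0, max(7.75, 0) = 7.75, max(39.25, 0) = 39.25
Node uu (S = 168.2): continuation = 1/1.09·[0.4857·0.0000 + 0.5143·0.0000] = 0.0000; exercise value = 0.0000 ≤ continuation, so V_uu = 0.0000
Node ud (S = 87): continuation = 1/1.09·[0.4857·0.0000 + 0.5143·7.7500] = 3.6566; exercise value = 0.0000 ≤ continuation, so V_ud = 3.6566
Node dd (S = 45): continuation = 1/1.09·[0.4857·7.7500 + 0.5143·39.2500] = 21.9725; exercise value = 28.0000 > continuation, so V_dd = 28.0000 (exercise)
Node u (S = 116): continuation = 1/1.09·[0.4857·0.0000 + 0.5143·3.6566] = 1.7253; exercise value = 0.0000 ≤ continuation, so V_u = 1.7253
Node d (S = 60): continuation = 1/1.09·[0.4857·3.6566 + 0.5143·28.0000] = 14.8404; exercise value = 13.0000 ≤ continuation, so V_d = 14.8404
Node 0 (S = 80): continuation = 1/1.09·[0.4857·1.7253 + 0.5143·14.8404] = 7.7708; exercise value = 0.0000 ≤ continuation, so V_0 = 7.7708

$7.77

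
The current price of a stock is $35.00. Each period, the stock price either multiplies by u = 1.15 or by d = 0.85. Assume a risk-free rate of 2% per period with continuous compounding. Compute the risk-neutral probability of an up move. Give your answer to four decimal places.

p = 0.5673

Risk-neutral probability p = (e^0.02 − 0.85)/(1.15 − 0.85) = 0.1702/0.3000 = 0.5673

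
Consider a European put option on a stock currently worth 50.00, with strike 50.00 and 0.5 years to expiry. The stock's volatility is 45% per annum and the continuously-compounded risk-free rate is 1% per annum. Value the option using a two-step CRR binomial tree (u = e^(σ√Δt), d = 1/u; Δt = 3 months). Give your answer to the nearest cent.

5.46

CRR parameters: u = e^(σ√Δt) = e^(0.45·√0.25) = 1.2523, d = 1/u = 0.7985
Per-period rate: rΔt = 0.01·0.25 = 0.0025, so R = e^0.0025 = 1.0025
Risk-neutral probability p = (e^0.0025 − 0.7985)/(1.2523 − 0.7985) = 0.2040/0.4538 = 0.4495
Terminal stock prices: S_uu = 78.42, S_ud = 50, S_dd = 31.88
Terminal payoffs (K − S): max(-28.42, 0) = 0, max(0, 0) = 0, max(18.12, 0) = 18.12
Node u (S = 62.62): V_u = e^(−0.0025)·[0.4495·0.0000 + 0.5505·0.0000] = 0.0000
Node d (S = 39.93): V_d = e^(−0.0025)·[0.4495·0.0000 + 0.5505·18.1186] = 9.9493
Node 0 (S = 50): V_0 = e^(−0.0025)·[0.4495·0.0000 + 0.5505·9.9493] = 5.4634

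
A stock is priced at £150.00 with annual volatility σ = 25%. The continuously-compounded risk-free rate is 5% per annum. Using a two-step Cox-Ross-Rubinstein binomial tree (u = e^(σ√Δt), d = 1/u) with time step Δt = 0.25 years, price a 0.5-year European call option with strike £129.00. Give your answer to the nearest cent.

£26.93

CRR parameters: u = e^(σ√Δt) = e^(0.25·√0.25) = 1.1331, d = 1/u = 0.8825
Per-period rate: rΔt = 0.05·0.25 = 0.0125, so R = e^0.0125 = 1.0126
Risk-neutral probability p = (e^0.0125 − 0.8825)/(1.1331 − 0.8825) = 0.1301/0.2507 = 0.5190
Terminal stock prices: S_uu = 192.6, S_ud = 150, S_dd = 116.8
Terminal payoffs (S − K): max(63.6, 0) = 63.6, max(21, 0) = 21, max(-12.18, 0) = 0
Node u (S = 170): V_u = e^(−0.0125)·[0.5190·63.6038 + 0.4810·21.0000] = 42.5747
Node d (S = 132.4): V_d = e^(−0.0125)·[0.5190·21.0000 + 0.4810·0.0000] = 10.7631
Node 0 (S = 150): V_0 = e^(−0.0125)·[0.5190·42.5747 + 0.4810·10.7631] = 26.9337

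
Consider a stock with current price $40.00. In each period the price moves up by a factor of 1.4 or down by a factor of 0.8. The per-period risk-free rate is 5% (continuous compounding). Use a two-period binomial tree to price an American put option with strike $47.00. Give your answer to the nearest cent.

$8.78

Risk-neutral probability p = (e^0.05 − 0.8)/(1.4 − 0.8) = 0.2513/0.6000 = 0.4188
Terminal stock prices: S_uu = 78.4, S_ud = 44.8, S_dd = 25.6
Terminal payoffs (K − S): max(-31.4, 0) = 0, max(2.2, 0) = 2.2, max(21.4, 0) = 21.4
Node u (S = 56): continuation = e^(−0.05)·[0.4188·0.0000 + 0.5812·2.2000] = 1.2163; exercise value = 0.0000 ≤ continuation, so V_u = 1.2163
Node d (S = 32): continuation = e^(−0.05)·[0.4188·2.2000 + 0.5812·21.4000] = 12.7078; exercise value = 15.0000 > continuation, so V_d = 15.0000 (exercise)
Node 0 (S = 40): continuation = e^(−0.05)·[0.4188·1.2163 + 0.5812·15.0000] = 8.7776; exercise value = 7.0000 ≤ continuation, so V_0 = 8.7776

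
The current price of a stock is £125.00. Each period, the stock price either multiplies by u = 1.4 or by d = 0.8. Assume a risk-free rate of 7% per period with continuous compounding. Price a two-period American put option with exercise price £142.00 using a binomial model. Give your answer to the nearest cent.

Risk-neutral probability p = (e^0.07 − 0.8)/(1.4 − 0.8) = 0.2725/0.6000 = 0.4542
Terminal stock prices: S_uu = 245, S_ud = 140, S_dd = 80
Terminal payoffs (K − S): max(-103, 0) = 0, max(2, 0) = 2, max(62, 0) = 62
Node u (S = 175): continuation = e^(−0.07)·[0.4542·0.0000 + 0.5458·2.0000] = 1.0178; exercise value = 0.0000 ≤ continuation, so V_u = 1.0178
Node d (S = 100): continuation = e^(−0.07)·[0.4542·2.0000 + 0.5458·62.0000] = 32.3999; exercise value = 42.0000 > continuation, so V_d = 42.0000 (exercise)
Node 0 (S = 125): continuation = e^(−0.07)·[0.4542·1.0178 + 0.5458·42.0000] = 21.8056; exercise value = 17.0000 ≤ continuation, so V_0 = 21.8056

£21.81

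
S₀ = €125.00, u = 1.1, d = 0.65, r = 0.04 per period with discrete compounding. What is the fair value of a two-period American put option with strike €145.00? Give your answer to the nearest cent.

Risk-neutral probability p = (1 + 0.04 − 0.65)/(1.1 − 0.65) = 0.3900/0.4500 = 0.8667
Terminal stock prices: S_uu = 151.3, S_ud = 89.38, S_dd = 52.81
Terminal payoffs (K − S): max(-6.25, 0) = 0, max(55.62, 0) = 55.62, max(92.19, 0) = 92.19
Node u (S = 137.5): continuation = 1/1.04·[0.8667·0.0000 + 0.1333·55.6250] = 7.1314; exercise value = 7.5000 > continuation, so V_u = 7.5000 (exercise)
Node d (S = 81.25): continuation = 1/1.04·[0.8667·55.6250 + 0.1333·92.1875] = 58.1731; exercise value = 63.7500 > continuation, so V_d = 63.7500 (exercise)
Node 0 (S = 125): continuation = 1/1.04·[0.8667·7.5000 + 0.1333·63.7500] = 14.4231; exercise value = 20.0000 > continuation, so V_0 = 20.0000 (exercise)

€20.00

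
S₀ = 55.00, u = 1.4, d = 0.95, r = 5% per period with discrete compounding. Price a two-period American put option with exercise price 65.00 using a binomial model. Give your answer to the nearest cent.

Risk-neutral probability p = (1 + 0.05 − 0.95)/(1.4 − 0.95) = 0.1000/0.4500 = 0.2222
Terminal stock prices: S_uu = 107.8, S_ud = 73.15, S_dd = 49.64
Terminal payoffs (K − S): max(-42.8, 0) = 0, max(-8.15, 0) = 0, max(15.36, 0) = 15.36
Node u (S = 77): continuation = 1/1.05·[0.2222·0.0000 + 0.7778·0.0000] = 0.0000; exercise value = 0.0000 ≤ continuation, so V_u = 0.0000
Node d (S = 52.25): continuation = 1/1.05·[0.2222·0.0000 + 0.7778·15.3625] = 11.3796; exercise value = 12.7500 > continuation, so V_d = 12.7500 (exercise)
Node 0 (S = 55): continuation = 1/1.05·[0.2222·0.0000 + 0.7778·12.7500] = 9.4444; exercise value = 10.0000 > continuation, so V_0 = 10.0000 (exercise)

10.00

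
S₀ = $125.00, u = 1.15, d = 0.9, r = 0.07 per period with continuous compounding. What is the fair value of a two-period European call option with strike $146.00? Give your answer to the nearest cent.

Risk-neutral probability p = (e^0.07 − 0.9)/(1.15 − 0.9) = 0.1725/0.2500 = 0.6900
Terminal stock prices: S_uu = 165.3, S_ud = 129.4, S_dd = 101.2
Terminal payoffs (S − K): max(19.31, 0) = 19.31, max(-16.62, 0) = 0, max(-44.75, 0) = 0
Node u (S = 143.8): V_u = e^(−0.07)·[0.6900·19.3125 + 0.3100·0.0000] = 12.4253
Node d (S = 112.5): V_d = e^(−0.07)·[0.6900·0.0000 + 0.3100·0.0000] = 0.0000
Node 0 (S = 125): V_0 = e^(−0.07)·[0.6900·12.4253 + 0.3100·0.0000] = 7.9942

$7.99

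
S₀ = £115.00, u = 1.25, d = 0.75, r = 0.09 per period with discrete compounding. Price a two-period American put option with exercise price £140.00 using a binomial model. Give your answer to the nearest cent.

Risk-neutral probability p = (1 + 0.09 − 0.75)/(1.25 − 0.75) = 0.3400/0.5000 = 0.6800
Terminal stock prices: S_uu = 179.7, S_ud = 107.8, S_dd = 64.69
Terminal payoffs (K − S): max(-39.69, 0) = 0, max(32.19, 0) = 32.19, max(75.31, 0) = 75.31
Node u (S = 143.8): continuation = 1/1.09·[0.6800·0.0000 + 0.3200·32.1875] = 9.4495; exercise value = 0.0000 ≤ continuation, so V_u = 9.4495
Node d (S = 86.25): continuation = 1/1.09·[0.6800·32.1875 + 0.3200·75.3125] = 42.1904; exercise value = 53.7500 > continuation, so V_d = 53.7500 (exercise)
Node 0 (S = 115): continuation = 1/1.09·[0.6800·9.4495 + 0.3200·53.7500] = 21.6749; exercise value = 25.0000 > continuation, so V_0 = 25.0000 (exercise)

£25.00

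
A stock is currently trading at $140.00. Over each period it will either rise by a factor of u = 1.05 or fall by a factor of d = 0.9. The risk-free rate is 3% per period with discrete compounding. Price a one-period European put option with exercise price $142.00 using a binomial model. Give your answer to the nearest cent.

Risk-neutral probability p = (1 + 0.03 − 0.9)/(1.05 − 0.9) = 0.1300/0.1500 = 0.8667
Terminal stock prices: S_u = 147, S_d = 126
Terminal payoffs (K − S): max(-5, 0) = 0, max(16, 0) = 16
Node 0 (S = 140): V_0 = 1/1.03·[0.8667·0.0000 + 0.1333·16.0000] = 2.0712

$2.07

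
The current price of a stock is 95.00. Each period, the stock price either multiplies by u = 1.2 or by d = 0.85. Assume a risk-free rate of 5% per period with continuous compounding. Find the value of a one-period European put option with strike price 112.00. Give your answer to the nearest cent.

Risk-neutral probability p = (e^0.05 − 0.85)/(1.2 − 0.85) = 0.2013/0.3500 = 0.5751
Terminal stock prices: S_u = 114, S_d = 80.75
Terminal payoffs (K − S): max(-2, 0) = 0, max(31.25, 0) = 31.25
Node 0 (S = 95): V_0 = e^(−0.05)·[0.5751·0.0000 + 0.4249·31.2500] = 12.6317

12.63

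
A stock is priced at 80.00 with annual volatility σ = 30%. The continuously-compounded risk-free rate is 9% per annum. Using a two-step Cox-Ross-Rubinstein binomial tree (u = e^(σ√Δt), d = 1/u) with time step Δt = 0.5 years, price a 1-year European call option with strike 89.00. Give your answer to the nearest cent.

CRR parameters: u = e^(σ√Δt) = e^(0.3·√0.5) = 1.2363, d = 1/u = 0.8089
Per-period rate: rΔt = 0.09·0.5 = 0.045, so R = e^0.045 = 1.0460
Risk-neutral probability p = (e^0.045 − 0.8089)/(1.2363 − 0.8089) = 0.2372/0.4275 = 0.5548
Terminal stock prices: S_uu = 122.3, S_ud = 80, S_dd = 52.34
Terminal payoffs (S − K): max(33.28, 0) = 33.28, max(-9, 0) = 0, max(-36.66, 0) = 0
Node u (S = 98.9): V_u = e^(−0.045)·[0.5548·33.2772 + 0.4452·0.0000] = 17.6512
Node d (S = 64.71): V_d = e^(−0.045)·[0.5548·0.0000 + 0.4452·0.0000] = 0.0000
Node 0 (S = 80): V_0 = e^(−0.045)·[0.5548·17.6512 + 0.4452·0.0000] = 9.3627

9.36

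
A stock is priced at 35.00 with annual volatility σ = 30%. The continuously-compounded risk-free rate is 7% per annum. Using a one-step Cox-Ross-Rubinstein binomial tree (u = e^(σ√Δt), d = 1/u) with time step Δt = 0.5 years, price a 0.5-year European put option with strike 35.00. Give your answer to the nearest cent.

CRR parameters: u = e^(σ√Δt) = e^(0.3·√0.5) = 1.2363, d = 1/u = 0.8089
Per-period rate: rΔt = 0.07·0.5 = 0.035, so R = e^0.035 = 1.0356
Risk-neutral probability p = (e^0.035 − 0.8089)/(1.2363 − 0.8089) = 0.2268/0.4275 = 0.5305
Terminal stock prices: S_u = 43.27, S_d = 28.31
Terminal payoffs (K − S): max(-8.271, 0) = 0, max(6.69, 0) = 6.69
Node 0 (S = 35): V_0 = e^(−0.035)·[0.5305·0.0000 + 0.4695·6.6900] = 3.0329

3.03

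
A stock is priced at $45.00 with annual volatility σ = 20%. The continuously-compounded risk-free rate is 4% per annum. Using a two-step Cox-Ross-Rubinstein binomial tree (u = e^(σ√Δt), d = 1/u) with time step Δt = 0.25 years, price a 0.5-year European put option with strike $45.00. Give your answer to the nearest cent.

$1.80

CRR parameters: u = e^(σ√Δt) = e^(0.2·√0.25) = 1.1052, d = 1/u = 0.9048
Per-period rate: rΔt = 0.04·0.25 = 0.01, so R = e^0.01 = 1.0101
Risk-neutral probability p = (e^0.01 − 0.9048)/(1.1052 − 0.9048) = 0.1052/0.2003 = 0.5252
Terminal stock prices: S_uu = 54.96, S_ud = 45, S_dd = 36.84
Terminal payoffs (K − S): max(-9.963, 0) = 0, max(0, 0) = 0, max(8.157, 0) = 8.157
Node u (S = 49.73): V_u = e^(−0.01)·[0.5252·0.0000 + 0.4748·0.0000] = 0.0000
Node d (S = 40.72): V_d = e^(−0.01)·[0.5252·0.0000 + 0.4748·8.1571] = 3.8346
Node 0 (S = 45): V_0 = e^(−0.01)·[0.5252·0.0000 + 0.4748·3.8346] = 1.8026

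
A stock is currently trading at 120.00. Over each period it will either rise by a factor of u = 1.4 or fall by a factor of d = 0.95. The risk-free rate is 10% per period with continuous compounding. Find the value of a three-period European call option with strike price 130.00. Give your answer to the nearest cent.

29.34

Risk-neutral probability p = (e^0.1 − 0.95)/(1.4 − 0.95) = 0.1552/0.4500 = 0.3448
Terminal stock prices: S_uuu = 329.3, S_uud = 223.4, S_udd = 151.6, S_ddd = 102.9
Terminal payoffs (S − K): max(199.3, 0) = 199.3, max(93.44, 0) = 93.44, max(21.62, 0) = 21.62, max(-27.12, 0) = 0
Node uu (S = 235.2): V_uu = e^(−0.1)·[0.3448·199.2800 + 0.6552·93.4400] = 117.5711
Node ud (S = 159.6): V_ud = e^(−0.1)·[0.3448·93.4400 + 0.6552·21.6200] = 41.9711
Node dd (S = 108.3): V_dd = e^(−0.1)·[0.3448·21.6200 + 0.6552·0.0000] = 6.7457
Node u (S = 168): V_u = e^(−0.1)·[0.3448·117.5711 + 0.6552·41.9711] = 61.5650
Node d (S = 114): V_d = e^(−0.1)·[0.3448·41.9711 + 0.6552·6.7457] = 17.0944
Node 0 (S = 120): V_0 = e^(−0.1)·[0.3448·61.5650 + 0.6552·17.0944] = 29.3429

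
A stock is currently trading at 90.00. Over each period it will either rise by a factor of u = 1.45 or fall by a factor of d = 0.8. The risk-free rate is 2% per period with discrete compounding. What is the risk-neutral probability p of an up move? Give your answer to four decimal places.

p = 0.3385

Risk-neutral probability p = (1 + 0.02 − 0.8)/(1.45 − 0.8) = 0.2200/0.6500 = 0.3385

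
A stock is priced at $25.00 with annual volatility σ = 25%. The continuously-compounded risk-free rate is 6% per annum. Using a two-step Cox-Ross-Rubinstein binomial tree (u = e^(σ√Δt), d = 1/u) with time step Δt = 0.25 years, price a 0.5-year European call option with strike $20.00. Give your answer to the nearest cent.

$5.71

CRR parameters: u = e^(σ√Δt) = e^(0.25·√0.25) = 1.1331, d = 1/u = 0.8825
Per-period rate: rΔt = 0.06·0.25 = 0.015, so R = e^0.015 = 1.0151
Risk-neutral probability p = (e^0.015 − 0.8825)/(1.1331 − 0.8825) = 0.1326/0.2507 = 0.5291
Terminal stock prices: S_uu = 32.1, S_ud = 25, S_dd = 19.47
Terminal payoffs (S − K): max(12.1, 0) = 12.1, max(5, 0) = 5, max(-0.53, 0) = 0
Node u (S = 28.33): V_u = e^(−0.015)·[0.5291·12.1006 + 0.4709·5.0000] = 8.6265
Node d (S = 22.06): V_d = e^(−0.015)·[0.5291·5.0000 + 0.4709·0.0000] = 2.6060
Node 0 (S = 25): V_0 = e^(−0.015)·[0.5291·8.6265 + 0.4709·2.6060] = 5.7051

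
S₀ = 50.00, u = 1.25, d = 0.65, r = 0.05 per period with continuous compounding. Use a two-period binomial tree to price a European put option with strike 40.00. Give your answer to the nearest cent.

Risk-neutral probability p = (e^0.05 − 0.65)/(1.25 − 0.65) = 0.4013/0.6000 = 0.6688
Terminal stock prices: S_uu = 78.12, S_ud = 40.62, S_dd = 21.13
Terminal payoffs (K − S): max(-38.12, 0) = 0, max(-0.625, 0) = 0, max(18.87, 0) = 18.87
Node u (S = 62.5): V_u = e^(−0.05)·[0.6688·0.0000 + 0.3312·0.0000] = 0.0000
Node d (S = 32.5): V_d = e^(−0.05)·[0.6688·0.0000 + 0.3312·18.8750] = 5.9468
Node 0 (S = 50): V_0 = e^(−0.05)·[0.6688·0.0000 + 0.3312·5.9468] = 1.8736

1.87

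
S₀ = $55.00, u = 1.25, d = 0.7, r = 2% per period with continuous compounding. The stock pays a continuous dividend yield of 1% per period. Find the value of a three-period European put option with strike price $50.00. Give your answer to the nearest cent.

Per-period risk-free factor R = e^0.02 = 1.0202; dividend-adjusted growth = e^(0.02−0.01) = 1.0101.
Risk-neutral probability p = (1.0101 − 0.7)/(1.25 − 0.7) = 0.3101/0.5500 = 0.5637
Terminal stock prices: S_uuu = 107.4, S_uud = 60.16, S_udd = 33.69, S_ddd = 18.86
Terminal payoffs (K − S): max(-57.42, 0) = 0, max(-10.16, 0) = 0, max(16.31, 0) = 16.31, max(31.14, 0) = 31.14
Node uu (S = 85.94): V_uu = e^(−0.02)·[0.5637·0.0000 + 0.4363·0.0000] = 0.0000
Node ud (S = 48.12): V_ud = e^(−0.02)·[0.5637·0.0000 + 0.4363·16.3125] = 6.9758
Node dd (S = 26.95): V_dd = e^(−0.02)·[0.5637·16.3125 + 0.4363·31.1350] = 22.3281
Node u (S = 68.75): V_u = e^(−0.02)·[0.5637·0.0000 + 0.4363·6.9758] = 2.9831
Node d (S = 38.5): V_d = e^(−0.02)·[0.5637·6.9758 + 0.4363·22.3281] = 13.4028
Node 0 (S = 55): V_0 = e^(−0.02)·[0.5637·2.9831 + 0.4363·13.4028] = 7.3798

$7.38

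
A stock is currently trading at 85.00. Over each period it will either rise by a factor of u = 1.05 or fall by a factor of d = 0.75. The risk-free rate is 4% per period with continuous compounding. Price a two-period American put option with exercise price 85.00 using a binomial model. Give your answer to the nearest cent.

Risk-neutral probability p = (e^0.04 − 0.75)/(1.05 − 0.75) = 0.2908/0.3000 = 0.9694
Terminal stock prices: S_uu = 93.71, S_ud = 66.94, S_dd = 47.81
Terminal payoffs (K − S): max(-8.713, 0) = 0, max(18.06, 0) = 18.06, max(37.19, 0) = 37.19
Node u (S = 89.25): continuation = e^(−0.04)·[0.9694·0.0000 + 0.0306·18.0625] = 0.5316; exercise value = 0.0000 ≤ continuation, so V_u = 0.5316
Node d (S = 63.75): continuation = e^(−0.04)·[0.9694·18.0625 + 0.0306·37.1875] = 17.9171; exercise value = 21.2500 > continuation, so V_d = 21.2500 (exercise)
Node 0 (S = 85): continuation = e^(−0.04)·[0.9694·0.5316 + 0.0306·21.2500] = 1.1205; exercise value = 0.0000 ≤ continuation, so V_0 = 1.1205

1.12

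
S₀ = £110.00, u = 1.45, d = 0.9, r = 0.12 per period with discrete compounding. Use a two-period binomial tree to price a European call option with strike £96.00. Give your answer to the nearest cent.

Risk-neutral probability p = (1 + 0.12 − 0.9)/(1.45 − 0.9) = 0.2200/0.5500 = 0.4000
Terminal stock prices: S_uu = 231.3, S_ud = 143.6, S_dd = 89.1
Terminal payoffs (S − K): max(135.3, 0) = 135.3, max(47.55, 0) = 47.55, max(-6.9, 0) = 0
Node u (S = 159.5): V_u = 1/1.12·[0.4000·135.2750 + 0.6000·47.5500] = 73.7857
Node d (S = 99): V_d = 1/1.12·[0.4000·47.5500 + 0.6000·0.0000] = 16.9821
Node 0 (S = 110): V_0 = 1/1.12·[0.4000·73.7857 + 0.6000·16.9821] = 35.4496

£35.45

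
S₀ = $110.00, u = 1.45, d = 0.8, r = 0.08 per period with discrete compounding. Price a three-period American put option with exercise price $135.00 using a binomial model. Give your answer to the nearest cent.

$28.42

Risk-neutral probability p = (1 + 0.08 − 0.8)/(1.45 − 0.8) = 0.2800/0.6500 = 0.4308
Terminal stock prices: S_uuu = 335.3, S_uud = 185, S_udd = 102.1, S_ddd = 56.32
Terminal payoffs (K − S): max(-200.3, 0) = 0, max(-50.02, 0) = 0, max(32.92, 0) = 32.92, max(78.68, 0) = 78.68
Node uu (S = 231.3): continuation = 1/1.08·[0.4308·0.0000 + 0.5692·0.0000] = 0.0000; exercise value = 0.0000 ≤ continuation, so V_uu = 0.0000
Node ud (S = 127.6): continuation = 1/1.08·[0.4308·0.0000 + 0.5692·32.9200] = 17.3510; exercise value = 7.4000 ≤ continuation, so V_ud = 17.3510
Node dd (S = 70.4): continuation = 1/1.08·[0.4308·32.9200 + 0.5692·78.6800] = 54.6000; exercise value = 64.6000 > continuation, so V_dd = 64.6000 (exercise)
Node u (S = 159.5): continuation = 1/1.08·[0.4308·0.0000 + 0.5692·17.3510] = 9.1451; exercise value = 0.0000 ≤ continuation, so V_u = 9.1451
Node d (S = 88): continuation = 1/1.08·[0.4308·17.3510 + 0.5692·64.6000] = 40.9691; exercise value = 47.0000 > continuation, so V_d = 47.0000 (exercise)
Node 0 (S = 110): continuation = 1/1.08·[0.4308·9.1451 + 0.5692·47.0000] = 28.4197; exercise value = 25.0000 ≤ continuation, so V_0 = 28.4197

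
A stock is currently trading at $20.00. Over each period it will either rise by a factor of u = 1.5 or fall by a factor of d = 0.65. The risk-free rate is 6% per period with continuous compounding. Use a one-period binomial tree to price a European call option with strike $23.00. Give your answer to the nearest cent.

Risk-neutral probability p = (e^0.06 − 0.65)/(1.5 − 0.65) = 0.4118/0.8500 = 0.4845
Terminal stock prices: S_u = 30, S_d = 13
Terminal payoffs (S − K): max(7, 0) = 7, max(-10, 0) = 0
Node 0 (S = 20): V_0 = e^(−0.06)·[0.4845·7.0000 + 0.5155·0.0000] = 3.1941

$3.19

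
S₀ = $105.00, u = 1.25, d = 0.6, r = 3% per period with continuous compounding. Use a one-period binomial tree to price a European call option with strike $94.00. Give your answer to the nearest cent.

$23.94

Risk-neutral probability p = (e^0.03 − 0.6)/(1.25 − 0.6) = 0.4305/0.6500 = 0.6622
Terminal stock prices: S_u = 131.2, S_d = 63
Terminal payoffs (S − K): max(37.25, 0) = 37.25, max(-31, 0) = 0
Node 0 (S = 105): V_0 = e^(−0.03)·[0.6622·37.2500 + 0.3378·0.0000] = 23.9393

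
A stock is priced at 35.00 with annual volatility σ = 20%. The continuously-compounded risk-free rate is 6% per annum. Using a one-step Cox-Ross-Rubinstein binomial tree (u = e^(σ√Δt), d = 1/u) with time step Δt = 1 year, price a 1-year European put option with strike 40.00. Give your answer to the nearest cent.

CRR parameters: u = e^(σ√Δt) = e^(0.2·√1) = 1.2214, d = 1/u = 0.8187
Per-period rate: rΔt = 0.06·1 = 0.06, so R = e^0.06 = 1.0618
Risk-neutral probability p = (e^0.06 − 0.8187)/(1.2214 − 0.8187) = 0.2431/0.4027 = 0.6037
Terminal stock prices: S_u = 42.75, S_d = 28.66
Terminal payoffs (K − S): max(-2.749, 0) = 0, max(11.34, 0) = 11.34
Node 0 (S = 35): V_0 = e^(−0.06)·[0.6037·0.0000 + 0.3963·11.3444] = 4.2336

4.23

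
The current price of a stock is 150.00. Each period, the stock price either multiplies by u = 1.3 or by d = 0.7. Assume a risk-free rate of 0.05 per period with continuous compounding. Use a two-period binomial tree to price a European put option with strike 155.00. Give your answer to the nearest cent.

Risk-neutral probability p = (e^0.05 − 0.7)/(1.3 − 0.7) = 0.3513/0.6000 = 0.5855
Terminal stock prices: S_uu = 253.5, S_ud = 136.5, S_dd = 73.5
Terminal payoffs (K − S): max(-98.5, 0) = 0, max(18.5, 0) = 18.5, max(81.5, 0) = 81.5
Node u (S = 195): V_u = e^(−0.05)·[0.5855·0.0000 + 0.4145·18.5000] = 7.2951
Node d (S = 105): V_d = e^(−0.05)·[0.5855·18.5000 + 0.4145·81.5000] = 42.4406
Node 0 (S = 150): V_0 = e^(−0.05)·[0.5855·7.2951 + 0.4145·42.4406] = 20.7982

20.80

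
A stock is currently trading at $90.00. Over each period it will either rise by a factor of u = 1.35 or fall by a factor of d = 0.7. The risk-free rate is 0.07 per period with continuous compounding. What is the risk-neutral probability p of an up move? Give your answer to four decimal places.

p = 0.5731

Risk-neutral probability p = (e^0.07 − 0.7)/(1.35 − 0.7) = 0.3725/0.6500 = 0.5731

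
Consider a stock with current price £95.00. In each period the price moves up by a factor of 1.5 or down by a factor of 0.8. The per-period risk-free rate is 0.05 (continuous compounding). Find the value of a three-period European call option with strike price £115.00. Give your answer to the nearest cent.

£20.13

Risk-neutral probability p = (e^0.05 − 0.8)/(1.5 − 0.8) = 0.2513/0.7000 = 0.3590
Terminal stock prices: S_uuu = 320.6, S_uud = 171, S_udd = 91.2, S_ddd = 48.64
Terminal payoffs (S − K): max(205.6, 0) = 205.6, max(56, 0) = 56, max(-23.8, 0) = 0, max(-66.36, 0) = 0
Node uu (S = 213.8): V_uu = e^(−0.05)·[0.3590·205.6250 + 0.6410·56.0000] = 104.3586
Node ud (S = 114): V_ud = e^(−0.05)·[0.3590·56.0000 + 0.6410·0.0000] = 19.1213
Node dd (S = 60.8): V_dd = e^(−0.05)·[0.3590·0.0000 + 0.6410·0.0000] = 0.0000
Node u (S = 142.5): V_u = e^(−0.05)·[0.3590·104.3586 + 0.6410·19.1213] = 47.2932
Node d (S = 76): V_d = e^(−0.05)·[0.3590·19.1213 + 0.6410·0.0000] = 6.5290
Node 0 (S = 95): V_0 = e^(−0.05)·[0.3590·47.2932 + 0.6410·6.5290] = 20.1296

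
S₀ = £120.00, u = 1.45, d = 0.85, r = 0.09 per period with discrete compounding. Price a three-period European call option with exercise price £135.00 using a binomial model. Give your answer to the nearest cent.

Risk-neutral probability p = (1 + 0.09 − 0.85)/(1.45 − 0.85) = 0.2400/0.6000 = 0.4000
Terminal stock prices: S_uuu = 365.8, S_uud = 214.5, S_udd = 125.7, S_ddd = 73.69
Terminal payoffs (S − K): max(230.8, 0) = 230.8, max(79.46, 0) = 79.46, max(-9.285, 0) = 0, max(-61.31, 0) = 0
Node uu (S = 252.3): V_uu = 1/1.09·[0.4000·230.8350 + 0.6000·79.4550] = 128.4468
Node ud (S = 147.9): V_ud = 1/1.09·[0.4000·79.4550 + 0.6000·0.0000] = 29.1578
Node dd (S = 86.7): V_dd = 1/1.09·[0.4000·0.0000 + 0.6000·0.0000] = 0.0000
Node u (S = 174): V_u = 1/1.09·[0.4000·128.4468 + 0.6000·29.1578] = 63.1866
Node d (S = 102): V_d = 1/1.09·[0.4000·29.1578 + 0.6000·0.0000] = 10.7001
Node 0 (S = 120): V_0 = 1/1.09·[0.4000·63.1866 + 0.6000·10.7001] = 29.0777

£29.08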